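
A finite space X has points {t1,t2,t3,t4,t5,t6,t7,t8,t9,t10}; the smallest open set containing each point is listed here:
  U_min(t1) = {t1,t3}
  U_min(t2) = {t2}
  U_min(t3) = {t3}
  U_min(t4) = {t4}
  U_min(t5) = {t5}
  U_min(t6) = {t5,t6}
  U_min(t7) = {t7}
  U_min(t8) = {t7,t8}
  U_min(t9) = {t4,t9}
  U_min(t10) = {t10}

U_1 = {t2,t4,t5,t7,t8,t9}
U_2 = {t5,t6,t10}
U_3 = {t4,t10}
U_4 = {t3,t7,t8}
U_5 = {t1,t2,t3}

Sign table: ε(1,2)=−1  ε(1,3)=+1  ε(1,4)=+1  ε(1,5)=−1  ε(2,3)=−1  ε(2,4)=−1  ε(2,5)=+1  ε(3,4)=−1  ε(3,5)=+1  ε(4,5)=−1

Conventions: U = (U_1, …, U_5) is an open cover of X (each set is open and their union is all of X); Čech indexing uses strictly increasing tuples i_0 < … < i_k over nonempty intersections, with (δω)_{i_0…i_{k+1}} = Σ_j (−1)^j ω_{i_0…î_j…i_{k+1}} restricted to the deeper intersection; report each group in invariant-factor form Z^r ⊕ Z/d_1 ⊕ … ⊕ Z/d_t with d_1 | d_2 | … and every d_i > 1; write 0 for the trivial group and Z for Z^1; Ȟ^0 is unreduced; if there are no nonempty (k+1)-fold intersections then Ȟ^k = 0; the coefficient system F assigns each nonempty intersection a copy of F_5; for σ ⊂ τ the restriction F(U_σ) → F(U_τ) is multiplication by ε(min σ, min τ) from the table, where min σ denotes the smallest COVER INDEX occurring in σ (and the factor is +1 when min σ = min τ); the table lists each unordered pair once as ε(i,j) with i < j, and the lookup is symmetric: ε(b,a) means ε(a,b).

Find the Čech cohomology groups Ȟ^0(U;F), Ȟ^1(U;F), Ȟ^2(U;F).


Ȟ^0(U;F) ≅ Z/5, Ȟ^1(U;F) ≅ Z/5 ⊕ Z/5 and Ȟ^2(U;F) ≅ 0

nerve simplices:
  U12={t5} U13={t4} U14={t7,t8} U15={t2} U23={t10} U45={t3}
C dims 5,6; δ0: rk_F5 4
degree 0: 5−4−0 = 1 → Ȟ^0 ≅ Z/5
degree 1: 6−0−4 = 2 → Ȟ^1 ≅ Z/5 ⊕ Z/5
degree 2: 0−0−0 = 0 → Ȟ^2 ≅ 0


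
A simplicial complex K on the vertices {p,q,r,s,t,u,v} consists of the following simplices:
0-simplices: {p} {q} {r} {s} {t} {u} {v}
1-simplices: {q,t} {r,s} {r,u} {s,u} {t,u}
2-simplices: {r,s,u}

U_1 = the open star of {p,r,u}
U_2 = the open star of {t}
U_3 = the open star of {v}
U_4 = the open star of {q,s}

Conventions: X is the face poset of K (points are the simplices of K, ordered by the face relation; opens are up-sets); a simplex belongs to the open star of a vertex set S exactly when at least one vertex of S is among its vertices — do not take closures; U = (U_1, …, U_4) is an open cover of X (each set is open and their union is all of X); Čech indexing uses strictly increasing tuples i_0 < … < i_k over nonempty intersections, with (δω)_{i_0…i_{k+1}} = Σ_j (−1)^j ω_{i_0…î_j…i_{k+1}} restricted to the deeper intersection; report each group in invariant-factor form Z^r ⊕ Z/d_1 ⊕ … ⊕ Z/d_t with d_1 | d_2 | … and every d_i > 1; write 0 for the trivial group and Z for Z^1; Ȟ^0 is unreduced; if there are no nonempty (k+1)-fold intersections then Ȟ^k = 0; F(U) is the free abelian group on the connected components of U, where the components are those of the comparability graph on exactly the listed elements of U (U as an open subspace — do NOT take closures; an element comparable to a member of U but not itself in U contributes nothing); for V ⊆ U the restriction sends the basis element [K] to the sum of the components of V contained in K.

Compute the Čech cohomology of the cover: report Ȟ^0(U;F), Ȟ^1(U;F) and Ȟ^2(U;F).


Ȟ^0 = Z^3; Ȟ^1 = 0; Ȟ^2 = 0

nerve of the cover:
  U1={{p},{r},{u},{r,s},{r,u},{s,u},{t,u},{r,s,u}} U2={{t},{q,t},{t,u}} U3={{v}} U4={{q},{s},{q,t},{r,s},{s,u},{r,s,u}}
  U12={{t,u}} U14={{r,s},{s,u},{r,s,u}} U24={{q,t}}
components per intersection:
  U1: {{p}} {{r},{u},{r,s},{r,u},{s,u},{t,u},{r,s,u}}
  U2: {{t},{q,t},{t,u}}
  U3: {{v}}
  U4: {{q},{q,t}} {{s},{r,s},{s,u},{r,s,u}}
  U12: {{t,u}}
  U14: {{r,s},{s,u},{r,s,u}}
  U24: {{q,t}}
C dims 6,3; δ0: rk 3, SNF 1^3
Ȟ^0 = (6 − 3) − 0 = 3, so Ȟ^0 ≅ Z^3
Ȟ^1 = (3 − 0) − 3 = 0, so Ȟ^1 ≅ 0
Ȟ^2 = (0 − 0) − 0 = 0, so Ȟ^2 ≅ 0


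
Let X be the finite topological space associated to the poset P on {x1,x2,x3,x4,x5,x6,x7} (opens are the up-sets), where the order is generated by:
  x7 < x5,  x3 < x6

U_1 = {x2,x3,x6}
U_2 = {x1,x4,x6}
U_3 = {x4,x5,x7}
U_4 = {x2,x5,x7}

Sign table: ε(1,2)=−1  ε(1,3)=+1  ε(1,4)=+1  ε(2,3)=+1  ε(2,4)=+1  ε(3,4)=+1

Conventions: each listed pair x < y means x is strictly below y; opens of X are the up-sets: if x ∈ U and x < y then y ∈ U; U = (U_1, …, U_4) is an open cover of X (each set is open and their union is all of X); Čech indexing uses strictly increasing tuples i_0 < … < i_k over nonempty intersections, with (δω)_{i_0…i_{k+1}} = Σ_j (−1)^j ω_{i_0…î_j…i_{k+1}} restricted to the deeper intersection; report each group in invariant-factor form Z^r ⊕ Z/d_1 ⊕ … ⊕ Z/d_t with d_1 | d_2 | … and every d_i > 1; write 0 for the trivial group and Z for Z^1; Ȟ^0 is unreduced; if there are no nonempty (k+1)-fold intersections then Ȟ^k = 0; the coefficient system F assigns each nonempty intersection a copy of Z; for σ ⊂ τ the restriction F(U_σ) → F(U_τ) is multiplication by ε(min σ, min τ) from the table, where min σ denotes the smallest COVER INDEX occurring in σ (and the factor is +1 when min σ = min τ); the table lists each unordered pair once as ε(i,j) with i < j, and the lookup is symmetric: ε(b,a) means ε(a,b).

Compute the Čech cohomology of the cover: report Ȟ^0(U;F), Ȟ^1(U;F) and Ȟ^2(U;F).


intersection data:
  U12={x6} U14={x2} U23={x4} U34={x5,x7}
C dims 4,4; δ0: rk 4, SNF 1^3·2
Ȟ^0 = (4 − 4) − 0 = 0, so Ȟ^0 ≅ 0
Ȟ^1 = (4 − 0) − 4 = 0 plus torsion [2], so Ȟ^1 ≅ Z/2
Ȟ^2 = (0 − 0) − 0 = 0, so Ȟ^2 ≅ 0

Ȟ^0 ≅ 0, Ȟ^1 ≅ Z/2 and Ȟ^2 ≅ 0


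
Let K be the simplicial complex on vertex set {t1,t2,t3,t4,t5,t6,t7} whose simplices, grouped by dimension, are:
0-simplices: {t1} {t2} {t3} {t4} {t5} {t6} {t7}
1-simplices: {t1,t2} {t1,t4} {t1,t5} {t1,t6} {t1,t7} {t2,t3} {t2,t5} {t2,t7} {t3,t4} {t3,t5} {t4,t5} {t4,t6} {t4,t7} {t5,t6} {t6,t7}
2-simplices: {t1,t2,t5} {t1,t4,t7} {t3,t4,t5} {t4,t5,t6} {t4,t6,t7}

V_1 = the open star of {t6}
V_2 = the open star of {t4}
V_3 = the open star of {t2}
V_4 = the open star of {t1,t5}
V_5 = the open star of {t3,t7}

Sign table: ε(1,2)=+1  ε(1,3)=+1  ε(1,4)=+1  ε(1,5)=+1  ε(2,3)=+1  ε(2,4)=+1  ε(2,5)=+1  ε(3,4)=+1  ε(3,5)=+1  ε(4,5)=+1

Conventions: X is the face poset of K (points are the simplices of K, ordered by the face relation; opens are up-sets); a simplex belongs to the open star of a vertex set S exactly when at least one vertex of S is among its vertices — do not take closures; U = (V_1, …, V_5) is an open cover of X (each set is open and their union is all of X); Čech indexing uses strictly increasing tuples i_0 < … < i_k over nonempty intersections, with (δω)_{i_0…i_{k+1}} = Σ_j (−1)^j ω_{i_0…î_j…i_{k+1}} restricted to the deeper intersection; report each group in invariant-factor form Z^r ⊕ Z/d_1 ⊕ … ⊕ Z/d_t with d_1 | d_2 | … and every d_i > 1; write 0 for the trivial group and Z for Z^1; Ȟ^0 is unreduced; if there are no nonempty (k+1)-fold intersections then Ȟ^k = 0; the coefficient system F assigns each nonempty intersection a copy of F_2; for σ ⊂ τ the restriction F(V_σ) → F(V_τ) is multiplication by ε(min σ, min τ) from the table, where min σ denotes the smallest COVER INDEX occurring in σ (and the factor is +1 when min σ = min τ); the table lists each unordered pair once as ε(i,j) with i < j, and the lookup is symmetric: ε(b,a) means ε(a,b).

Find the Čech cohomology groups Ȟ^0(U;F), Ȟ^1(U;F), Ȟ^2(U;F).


Ȟ^0 = Z/2,  Ȟ^1 = Z/2,  Ȟ^2 = 0

cover nerve:
  V1={{t6},{t1,t6},{t4,t6},{t5,t6},{t6,t7},{t4,t5,t6},{t4,t6,t7}} V2={{t4},{t1,t4},{t3,t4},{t4,t5},{t4,t6},{t4,t7},{t1,t4,t7},{t3,t4,t5},{t4,t5,t6},{t4,t6,t7}} V3={{t2},{t1,t2},{t2,t3},{t2,t5},{t2,t7},{t1,t2,t5}} V4={{t1},{t5},{t1,t2},{t1,t4},{t1,t5},{t1,t6},{t1,t7},{t2,t5},{t3,t5},{t4,t5},{t5,t6},{t1,t2,t5},{t1,t4,t7},{t3,t4,t5},{t4,t5,t6}} V5={{t3},{t7},{t1,t7},{t2,t3},{t2,t7},{t3,t4},{t3,t5},{t4,t7},{t6,t7},{t1,t4,t7},{t3,t4,t5},{t4,t6,t7}}
  V12={{t4,t6},{t4,t5,t6},{t4,t6,t7}} V14={{t1,t6},{t5,t6},{t4,t5,t6}} V15={{t6,t7},{t4,t6,t7}} V24={{t1,t4},{t4,t5},{t1,t4,t7},{t3,t4,t5},{t4,t5,t6}} V25={{t3,t4},{t4,t7},{t1,t4,t7},{t3,t4,t5},{t4,t6,t7}} V34={{t1,t2},{t2,t5},{t1,t2,t5}} V35={{t2,t3},{t2,t7}} V45={{t1,t7},{t3,t5},{t1,t4,t7},{t3,t4,t5}}
  V124={{t4,t5,t6}} V125={{t4,t6,t7}} V245={{t1,t4,t7},{t3,t4,t5}}
C dims 5,8,3; δ0: rk_F2 4; δ1: rk_F2 3
Ȟ^0: (5−4)−0=1 ⇒ Z/2
Ȟ^1: (8−3)−4=1 ⇒ Z/2
Ȟ^2: (3−0)−3=0 ⇒ 0


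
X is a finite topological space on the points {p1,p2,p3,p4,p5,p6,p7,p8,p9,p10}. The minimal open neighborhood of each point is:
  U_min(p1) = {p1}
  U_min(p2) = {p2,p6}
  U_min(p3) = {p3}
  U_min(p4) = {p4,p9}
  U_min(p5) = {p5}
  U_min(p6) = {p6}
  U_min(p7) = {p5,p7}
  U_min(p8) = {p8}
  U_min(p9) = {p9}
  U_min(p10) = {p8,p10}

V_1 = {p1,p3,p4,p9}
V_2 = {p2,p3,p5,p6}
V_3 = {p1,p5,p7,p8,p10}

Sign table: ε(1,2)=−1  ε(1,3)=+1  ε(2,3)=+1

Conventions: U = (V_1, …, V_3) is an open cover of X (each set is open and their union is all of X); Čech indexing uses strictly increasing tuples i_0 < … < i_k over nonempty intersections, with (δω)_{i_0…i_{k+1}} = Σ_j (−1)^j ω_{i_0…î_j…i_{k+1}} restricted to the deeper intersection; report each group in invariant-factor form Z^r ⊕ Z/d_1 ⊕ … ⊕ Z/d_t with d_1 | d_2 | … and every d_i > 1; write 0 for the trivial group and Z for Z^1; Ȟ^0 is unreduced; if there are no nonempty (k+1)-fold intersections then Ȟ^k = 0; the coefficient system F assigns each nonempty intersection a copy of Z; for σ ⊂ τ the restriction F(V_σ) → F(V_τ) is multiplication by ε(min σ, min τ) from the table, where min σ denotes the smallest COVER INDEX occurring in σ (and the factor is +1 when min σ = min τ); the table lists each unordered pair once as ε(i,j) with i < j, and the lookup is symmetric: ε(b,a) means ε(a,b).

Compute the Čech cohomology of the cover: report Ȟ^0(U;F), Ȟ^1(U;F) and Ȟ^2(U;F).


Ȟ^0(U;F) ≅ 0, Ȟ^1(U;F) ≅ Z/2, Ȟ^2(U;F) ≅ 0

nerve simplices:
  V12={p3} V13={p1} V23={p5}
C dims 3,3; δ0: rk 3, SNF 1^2·2
degree 0: 3−3−0 = 0 → Ȟ^0 ≅ 0
degree 1: 3−0−3 = 0 plus torsion [2] → Ȟ^1 ≅ Z/2
degree 2: 0−0−0 = 0 → Ȟ^2 ≅ 0


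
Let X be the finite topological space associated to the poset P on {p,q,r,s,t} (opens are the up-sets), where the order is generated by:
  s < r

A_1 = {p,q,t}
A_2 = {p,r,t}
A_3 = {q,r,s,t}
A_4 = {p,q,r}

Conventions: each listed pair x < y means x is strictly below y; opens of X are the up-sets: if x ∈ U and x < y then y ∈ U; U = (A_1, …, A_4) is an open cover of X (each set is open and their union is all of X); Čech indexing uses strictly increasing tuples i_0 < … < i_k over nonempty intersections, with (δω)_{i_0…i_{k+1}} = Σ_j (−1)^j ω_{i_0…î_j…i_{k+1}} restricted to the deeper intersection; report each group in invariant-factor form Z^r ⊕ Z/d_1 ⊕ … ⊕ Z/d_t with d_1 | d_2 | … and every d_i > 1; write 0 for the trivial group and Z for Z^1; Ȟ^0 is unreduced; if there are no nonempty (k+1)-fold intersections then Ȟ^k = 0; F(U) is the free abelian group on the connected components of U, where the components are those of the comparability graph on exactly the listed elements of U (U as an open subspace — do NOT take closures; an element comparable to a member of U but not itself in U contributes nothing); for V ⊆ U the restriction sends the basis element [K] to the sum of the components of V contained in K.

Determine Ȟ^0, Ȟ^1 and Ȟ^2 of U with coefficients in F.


Ȟ^0(U;F) ≅ Z^4; Ȟ^1(U;F) ≅ 0; Ȟ^2(U;F) ≅ 0

nerve simplices:
  A12={p,t} A13={q,t} A14={p,q} A23={r,t} A24={p,r} A34={q,r}
  A123={t} A124={p} A134={q} A234={r}
components per intersection:
  A1: {p} {q} {t}
  A2: {p} {r} {t}
  A3: {q} {r,s} {t}
  A4: {p} {q} {r}
  A12: {p} {t}
  A13: {q} {t}
  A14: {p} {q}
  A23: {r} {t}
  A24: {p} {r}
  A34: {q} {r}
  A123: {t}
  A124: {p}
  A134: {q}
  A234: {r}
C dims 12,12,4; δ0: rk 8, SNF 1^8; δ1: rk 4, SNF 1^4
degree 0: 12−8−0 = 4 → Ȟ^0 ≅ Z^4
degree 1: 12−4−8 = 0 → Ȟ^1 ≅ 0
degree 2: 4−0−4 = 0 → Ȟ^2 ≅ 0


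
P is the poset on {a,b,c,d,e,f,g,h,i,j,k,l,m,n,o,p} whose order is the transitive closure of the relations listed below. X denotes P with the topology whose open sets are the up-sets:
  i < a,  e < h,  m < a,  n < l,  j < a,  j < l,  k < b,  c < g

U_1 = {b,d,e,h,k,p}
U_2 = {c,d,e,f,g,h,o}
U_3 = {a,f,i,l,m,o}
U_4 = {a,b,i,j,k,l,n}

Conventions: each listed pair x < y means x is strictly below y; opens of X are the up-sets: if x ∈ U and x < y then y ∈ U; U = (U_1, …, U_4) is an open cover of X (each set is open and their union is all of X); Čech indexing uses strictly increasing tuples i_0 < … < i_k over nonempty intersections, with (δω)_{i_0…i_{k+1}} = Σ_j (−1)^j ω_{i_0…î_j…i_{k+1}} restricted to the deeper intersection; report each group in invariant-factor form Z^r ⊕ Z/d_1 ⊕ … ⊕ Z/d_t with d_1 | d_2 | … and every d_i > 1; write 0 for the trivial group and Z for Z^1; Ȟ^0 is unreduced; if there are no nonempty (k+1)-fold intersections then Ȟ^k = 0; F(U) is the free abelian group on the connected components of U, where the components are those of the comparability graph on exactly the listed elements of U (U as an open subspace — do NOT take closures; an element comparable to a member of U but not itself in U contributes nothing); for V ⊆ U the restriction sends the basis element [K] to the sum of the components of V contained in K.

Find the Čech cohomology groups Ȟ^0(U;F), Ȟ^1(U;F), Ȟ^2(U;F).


nerve simplices:
  U12={d,e,h} U14={b,k} U23={f,o} U34={a,i,l}
components per intersection:
  U1: {b,k} {d} {e,h} {p}
  U2: {c,g} {d} {e,h} {f} {o}
  U3: {a,i,m} {f} {l} {o}
  U4: {a,i,j,l,n} {b,k}
  U12: {d} {e,h}
  U14: {b,k}
  U23: {f} {o}
  U34: {a,i} {l}
C dims 15,7; δ0: rk 7, SNF 1^7
degree 0: 15−7−0 = 8 → Ȟ^0 ≅ Z^8
degree 1: 7−0−7 = 0 → Ȟ^1 ≅ 0
degree 2: 0−0−0 = 0 → Ȟ^2 ≅ 0

Ȟ^0 ≅ Z^8; Ȟ^1 ≅ 0; Ȟ^2 ≅ 0


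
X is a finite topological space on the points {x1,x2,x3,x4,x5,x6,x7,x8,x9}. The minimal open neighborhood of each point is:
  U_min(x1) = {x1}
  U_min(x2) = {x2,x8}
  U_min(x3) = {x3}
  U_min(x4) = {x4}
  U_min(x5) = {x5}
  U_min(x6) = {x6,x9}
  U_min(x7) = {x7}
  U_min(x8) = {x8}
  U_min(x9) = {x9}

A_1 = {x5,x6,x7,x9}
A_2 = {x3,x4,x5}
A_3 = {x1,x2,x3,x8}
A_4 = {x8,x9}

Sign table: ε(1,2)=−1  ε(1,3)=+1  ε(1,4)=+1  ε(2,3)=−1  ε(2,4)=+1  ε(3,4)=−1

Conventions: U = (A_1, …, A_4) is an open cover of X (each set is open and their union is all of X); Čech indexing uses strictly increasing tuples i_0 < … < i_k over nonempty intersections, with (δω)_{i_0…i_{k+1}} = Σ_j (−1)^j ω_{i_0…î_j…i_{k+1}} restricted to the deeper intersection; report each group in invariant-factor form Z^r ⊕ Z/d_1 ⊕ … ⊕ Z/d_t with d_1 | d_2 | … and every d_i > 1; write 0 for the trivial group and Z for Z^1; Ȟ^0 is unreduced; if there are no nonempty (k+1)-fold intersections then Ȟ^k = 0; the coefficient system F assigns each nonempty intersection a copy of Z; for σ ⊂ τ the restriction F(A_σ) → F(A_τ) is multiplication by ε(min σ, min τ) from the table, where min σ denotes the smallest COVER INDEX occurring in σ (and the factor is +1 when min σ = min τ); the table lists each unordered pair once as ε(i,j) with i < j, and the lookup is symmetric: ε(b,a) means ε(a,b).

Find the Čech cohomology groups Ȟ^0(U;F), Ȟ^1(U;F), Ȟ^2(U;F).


nonempty overlaps:
  A12={x5} A14={x9} A23={x3} A34={x8}
C dims 4,4; δ0: rk 4, SNF 1^3·2
degree 0: 4−4−0 = 0 → Ȟ^0 ≅ 0
degree 1: 4−0−4 = 0 plus torsion [2] → Ȟ^1 ≅ Z/2
degree 2: 0−0−0 = 0 → Ȟ^2 ≅ 0

Ȟ^0 ≅ 0, Ȟ^1 ≅ Z/2, Ȟ^2 ≅ 0


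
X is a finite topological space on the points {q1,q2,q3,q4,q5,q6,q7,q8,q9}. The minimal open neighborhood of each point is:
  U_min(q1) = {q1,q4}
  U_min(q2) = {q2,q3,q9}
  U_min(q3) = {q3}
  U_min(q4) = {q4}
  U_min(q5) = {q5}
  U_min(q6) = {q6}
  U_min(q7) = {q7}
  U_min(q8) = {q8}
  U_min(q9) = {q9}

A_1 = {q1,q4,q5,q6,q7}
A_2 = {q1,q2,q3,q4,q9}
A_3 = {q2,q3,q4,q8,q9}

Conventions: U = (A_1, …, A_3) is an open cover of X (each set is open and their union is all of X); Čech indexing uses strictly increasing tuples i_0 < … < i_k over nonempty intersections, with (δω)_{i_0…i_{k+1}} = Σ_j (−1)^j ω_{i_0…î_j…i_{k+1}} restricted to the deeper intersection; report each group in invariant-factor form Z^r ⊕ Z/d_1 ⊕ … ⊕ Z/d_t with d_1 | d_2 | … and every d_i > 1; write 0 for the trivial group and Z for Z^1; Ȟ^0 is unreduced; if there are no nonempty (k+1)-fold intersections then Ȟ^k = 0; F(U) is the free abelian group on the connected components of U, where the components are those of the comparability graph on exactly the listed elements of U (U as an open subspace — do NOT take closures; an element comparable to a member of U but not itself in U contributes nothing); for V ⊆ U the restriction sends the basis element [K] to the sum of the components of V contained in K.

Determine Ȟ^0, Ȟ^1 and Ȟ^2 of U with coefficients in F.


nonempty intersections:
  A12={q1,q4} A13={q4} A23={q2,q3,q4,q9}
  A123={q4}
components per intersection:
  A1: {q1,q4} {q5} {q6} {q7}
  A2: {q1,q4} {q2,q3,q9}
  A3: {q2,q3,q9} {q4} {q8}
  A12: {q1,q4}
  A13: {q4}
  A23: {q2,q3,q9} {q4}
  A123: {q4}
C dims 9,4,1; δ0: rk 3, SNF 1^3; δ1: rk 1, SNF 1^1
Ȟ^0: (9−3)−0=6 ⇒ Z^6
Ȟ^1: (4−1)−3=0 ⇒ 0
Ȟ^2: (1−0)−1=0 ⇒ 0

Ȟ^0(U;F) ≅ Z^6; Ȟ^1(U;F) ≅ 0; Ȟ^2(U;F) ≅ 0


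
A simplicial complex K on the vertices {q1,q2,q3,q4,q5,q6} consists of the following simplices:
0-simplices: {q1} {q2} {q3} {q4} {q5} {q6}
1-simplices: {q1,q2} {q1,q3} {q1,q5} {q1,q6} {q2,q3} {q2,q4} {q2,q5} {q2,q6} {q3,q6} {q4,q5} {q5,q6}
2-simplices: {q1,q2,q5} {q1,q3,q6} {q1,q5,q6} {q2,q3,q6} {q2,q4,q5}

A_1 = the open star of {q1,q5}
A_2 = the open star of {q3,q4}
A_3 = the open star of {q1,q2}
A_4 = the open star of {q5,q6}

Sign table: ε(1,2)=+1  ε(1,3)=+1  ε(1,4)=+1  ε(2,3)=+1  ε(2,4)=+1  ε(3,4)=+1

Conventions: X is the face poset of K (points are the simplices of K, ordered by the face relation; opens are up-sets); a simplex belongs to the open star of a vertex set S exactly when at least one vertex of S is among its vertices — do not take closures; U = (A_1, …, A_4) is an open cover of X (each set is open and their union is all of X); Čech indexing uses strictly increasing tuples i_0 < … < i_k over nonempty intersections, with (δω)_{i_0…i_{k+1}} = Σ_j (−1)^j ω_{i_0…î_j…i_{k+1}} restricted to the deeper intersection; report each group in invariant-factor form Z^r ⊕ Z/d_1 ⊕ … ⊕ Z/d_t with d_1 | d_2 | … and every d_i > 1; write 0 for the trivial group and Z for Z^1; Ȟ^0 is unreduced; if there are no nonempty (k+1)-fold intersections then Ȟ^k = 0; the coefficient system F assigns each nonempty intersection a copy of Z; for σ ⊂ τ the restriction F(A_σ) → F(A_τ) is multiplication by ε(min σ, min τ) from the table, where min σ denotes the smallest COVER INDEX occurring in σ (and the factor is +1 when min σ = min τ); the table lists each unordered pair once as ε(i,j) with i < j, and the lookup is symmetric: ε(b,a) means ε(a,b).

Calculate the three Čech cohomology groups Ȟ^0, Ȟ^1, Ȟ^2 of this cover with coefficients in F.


cover nerve:
  A1={{q1},{q5},{q1,q2},{q1,q3},{q1,q5},{q1,q6},{q2,q5},{q4,q5},{q5,q6},{q1,q2,q5},{q1,q3,q6},{q1,q5,q6},{q2,q4,q5}} A2={{q3},{q4},{q1,q3},{q2,q3},{q2,q4},{q3,q6},{q4,q5},{q1,q3,q6},{q2,q3,q6},{q2,q4,q5}} A3={{q1},{q2},{q1,q2},{q1,q3},{q1,q5},{q1,q6},{q2,q3},{q2,q4},{q2,q5},{q2,q6},{q1,q2,q5},{q1,q3,q6},{q1,q5,q6},{q2,q3,q6},{q2,q4,q5}} A4={{q5},{q6},{q1,q5},{q1,q6},{q2,q5},{q2,q6},{q3,q6},{q4,q5},{q5,q6},{q1,q2,q5},{q1,q3,q6},{q1,q5,q6},{q2,q3,q6},{q2,q4,q5}}
  A12={{q1,q3},{q4,q5},{q1,q3,q6},{q2,q4,q5}} A13={{q1},{q1,q2},{q1,q3},{q1,q5},{q1,q6},{q2,q5},{q1,q2,q5},{q1,q3,q6},{q1,q5,q6},{q2,q4,q5}} A14={{q5},{q1,q5},{q1,q6},{q2,q5},{q4,q5},{q5,q6},{q1,q2,q5},{q1,q3,q6},{q1,q5,q6},{q2,q4,q5}} A23={{q1,q3},{q2,q3},{q2,q4},{q1,q3,q6},{q2,q3,q6},{q2,q4,q5}} A24={{q3,q6},{q4,q5},{q1,q3,q6},{q2,q3,q6},{q2,q4,q5}} A34={{q1,q5},{q1,q6},{q2,q5},{q2,q6},{q1,q2,q5},{q1,q3,q6},{q1,q5,q6},{q2,q3,q6},{q2,q4,q5}}
  A123={{q1,q3},{q1,q3,q6},{q2,q4,q5}} A124={{q4,q5},{q1,q3,q6},{q2,q4,q5}} A134={{q1,q5},{q1,q6},{q2,q5},{q1,q2,q5},{q1,q3,q6},{q1,q5,q6},{q2,q4,q5}} A234={{q1,q3,q6},{q2,q3,q6},{q2,q4,q5}}
  A1234={{q1,q3,q6},{q2,q4,q5}}
C dims 4,6,4,1; δ0: rk 3, SNF 1^3; δ1: rk 3, SNF 1^3; δ2: rk 1, SNF 1^1
Ȟ^0: (4−3)−0=1 ⇒ Z
Ȟ^1: (6−3)−3=0 ⇒ 0
Ȟ^2: (4−1)−3=0 ⇒ 0

Ȟ^0(U;F) ≅ Z, Ȟ^1(U;F) ≅ 0 and Ȟ^2(U;F) ≅ 0


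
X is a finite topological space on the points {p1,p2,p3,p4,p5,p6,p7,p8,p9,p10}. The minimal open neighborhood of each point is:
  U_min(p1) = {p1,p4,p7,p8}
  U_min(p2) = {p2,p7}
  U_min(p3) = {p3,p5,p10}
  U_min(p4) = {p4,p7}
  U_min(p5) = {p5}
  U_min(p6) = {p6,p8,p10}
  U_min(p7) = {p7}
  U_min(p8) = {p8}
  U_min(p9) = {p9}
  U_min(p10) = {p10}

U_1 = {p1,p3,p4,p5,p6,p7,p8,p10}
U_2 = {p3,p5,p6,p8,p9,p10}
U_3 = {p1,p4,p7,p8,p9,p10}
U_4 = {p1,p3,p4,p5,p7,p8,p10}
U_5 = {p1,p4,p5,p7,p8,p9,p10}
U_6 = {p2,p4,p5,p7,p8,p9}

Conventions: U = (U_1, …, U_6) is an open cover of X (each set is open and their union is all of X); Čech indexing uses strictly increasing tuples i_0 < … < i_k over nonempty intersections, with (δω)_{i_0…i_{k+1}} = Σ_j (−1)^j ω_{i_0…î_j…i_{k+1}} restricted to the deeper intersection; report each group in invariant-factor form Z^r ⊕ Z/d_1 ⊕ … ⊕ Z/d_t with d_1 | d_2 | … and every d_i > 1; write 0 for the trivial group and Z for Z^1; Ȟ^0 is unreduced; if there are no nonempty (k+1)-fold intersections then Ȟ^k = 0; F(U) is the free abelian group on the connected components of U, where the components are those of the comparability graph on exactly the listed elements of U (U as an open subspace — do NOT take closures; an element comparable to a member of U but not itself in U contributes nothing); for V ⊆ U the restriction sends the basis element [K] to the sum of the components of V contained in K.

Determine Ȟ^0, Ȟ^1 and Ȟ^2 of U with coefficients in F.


nerve simplices:
  U12={p3,p5,p6,p8,p10} U13={p1,p4,p7,p8,p10} U14={p1,p3,p4,p5,p7,p8,p10} U15={p1,p4,p5,p7,p8,p10} U16={p4,p5,p7,p8} U23={p8,p9,p10} U24={p3,p5,p8,p10} U25={p5,p8,p9,p10} U26={p5,p8,p9} U34={p1,p4,p7,p8,p10} U35={p1,p4,p7,p8,p9,p10} U36={p4,p7,p8,p9} U45={p1,p4,p5,p7,p8,p10} U46={p4,p5,p7,p8} U56={p4,p5,p7,p8,p9}
  U123={p8,p10} U124={p3,p5,p8,p10} U125={p5,p8,p10} U126={p5,p8} U134={p1,p4,p7,p8,p10} U135={p1,p4,p7,p8,p10} U136={p4,p7,p8} U145={p1,p4,p5,p7,p8,p10} U146={p4,p5,p7,p8} U156={p4,p5,p7,p8} U234={p8,p10} U235={p8,p9,p10} U236={p8,p9} U245={p5,p8,p10} U246={p5,p8} U256={p5,p8,p9} U345={p1,p4,p7,p8,p10} U346={p4,p7,p8} U356={p4,p7,p8,p9} U456={p4,p5,p7,p8}
  U1234={p8,p10} U1235={p8,p10} U1236={p8} U1245={p5,p8,p10} U1246={p5,p8} U1256={p5,p8} U1345={p1,p4,p7,p8,p10} U1346={p4,p7,p8} U1356={p4,p7,p8} U1456={p4,p5,p7,p8} U2345={p8,p10} U2346={p8} U2356={p8,p9} U2456={p5,p8} U3456={p4,p7,p8}
  U12345={p8,p10} U12346={p8} U12356={p8} U12456={p5,p8} U13456={p4,p7,p8} U23456={p8}
  U123456={p8}
components per intersection:
  U1: {p1,p3,p4,p5,p6,p7,p8,p10}
  U2: {p3,p5,p6,p8,p10} {p9}
  U3: {p1,p4,p7,p8} {p9} {p10}
  U4: {p1,p4,p7,p8} {p3,p5,p10}
  U5: {p1,p4,p7,p8} {p5} {p9} {p10}
  U6: {p2,p4,p7} {p5} {p8} {p9}
  U12: {p3,p5,p6,p8,p10}
  U13: {p1,p4,p7,p8} {p10}
  U14: {p1,p4,p7,p8} {p3,p5,p10}
  U15: {p1,p4,p7,p8} {p5} {p10}
  U16: {p4,p7} {p5} {p8}
  U23: {p8} {p9} {p10}
  U24: {p3,p5,p10} {p8}
  U25: {p5} {p8} {p9} {p10}
  U26: {p5} {p8} {p9}
  U34: {p1,p4,p7,p8} {p10}
  U35: {p1,p4,p7,p8} {p9} {p10}
  U36: {p4,p7} {p8} {p9}
  U45: {p1,p4,p7,p8} {p5} {p10}
  U46: {p4,p7} {p5} {p8}
  U56: {p4,p7} {p5} {p8} {p9}
  U123: {p8} {p10}
  U124: {p3,p5,p10} {p8}
  U125: {p5} {p8} {p10}
  U126: {p5} {p8}
  U134: {p1,p4,p7,p8} {p10}
  U135: {p1,p4,p7,p8} {p10}
  U136: {p4,p7} {p8}
  U145: {p1,p4,p7,p8} {p5} {p10}
  U146: {p4,p7} {p5} {p8}
  U156: {p4,p7} {p5} {p8}
  U234: {p8} {p10}
  U235: {p8} {p9} {p10}
  U236: {p8} {p9}
  U245: {p5} {p8} {p10}
  U246: {p5} {p8}
  U256: {p5} {p8} {p9}
  U345: {p1,p4,p7,p8} {p10}
  U346: {p4,p7} {p8}
  U356: {p4,p7} {p8} {p9}
  U456: {p4,p7} {p5} {p8}
  U1234: {p8} {p10}
  U1235: {p8} {p10}
  U1236: {p8}
  U1245: {p5} {p8} {p10}
  U1246: {p5} {p8}
  U1256: {p5} {p8}
  U1345: {p1,p4,p7,p8} {p10}
  U1346: {p4,p7} {p8}
  U1356: {p4,p7} {p8}
  U1456: {p4,p7} {p5} {p8}
  U2345: {p8} {p10}
  U2346: {p8}
  U2356: {p8} {p9}
  U2456: {p5} {p8}
  U3456: {p4,p7} {p8}
  U12345: {p8} {p10}
  U12346: {p8}
  U12356: {p8}
  U12456: {p5} {p8}
  U13456: {p4,p7} {p8}
  U23456: {p8}
  U123456: {p8}
C dims 16,41,49,30; δ0: rk 14, SNF 1^14; δ1: rk 27, SNF 1^27; δ2: rk 22, SNF 1^22
degree 0: 16−14−0 = 2 → Ȟ^0 ≅ Z^2
degree 1: 41−27−14 = 0 → Ȟ^1 ≅ 0
degree 2: 49−22−27 = 0 → Ȟ^2 ≅ 0

Ȟ^0 ≅ Z^2,  Ȟ^1 ≅ 0,  Ȟ^2 ≅ 0


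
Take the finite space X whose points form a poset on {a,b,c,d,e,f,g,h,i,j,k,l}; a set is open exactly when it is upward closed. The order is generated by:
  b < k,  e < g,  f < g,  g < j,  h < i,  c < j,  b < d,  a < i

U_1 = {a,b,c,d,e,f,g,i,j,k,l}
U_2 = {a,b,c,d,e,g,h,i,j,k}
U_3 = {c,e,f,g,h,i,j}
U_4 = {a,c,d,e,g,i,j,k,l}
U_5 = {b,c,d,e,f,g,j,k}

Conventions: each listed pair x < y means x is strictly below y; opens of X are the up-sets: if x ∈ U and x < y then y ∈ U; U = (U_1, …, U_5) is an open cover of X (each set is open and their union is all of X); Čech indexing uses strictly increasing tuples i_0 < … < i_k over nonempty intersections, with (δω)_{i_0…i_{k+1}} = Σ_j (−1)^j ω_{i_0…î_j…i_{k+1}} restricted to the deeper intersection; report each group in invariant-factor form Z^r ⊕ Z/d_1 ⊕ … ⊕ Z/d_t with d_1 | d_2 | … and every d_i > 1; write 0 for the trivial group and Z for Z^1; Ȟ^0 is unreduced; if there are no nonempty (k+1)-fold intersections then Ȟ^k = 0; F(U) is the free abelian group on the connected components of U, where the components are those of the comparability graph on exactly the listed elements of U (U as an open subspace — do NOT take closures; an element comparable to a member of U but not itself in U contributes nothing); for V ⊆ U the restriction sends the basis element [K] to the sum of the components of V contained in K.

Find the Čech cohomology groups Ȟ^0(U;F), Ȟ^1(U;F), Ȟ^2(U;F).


nerve simplices:
  U12={a,b,c,d,e,g,i,j,k} U13={c,e,f,g,i,j} U14={a,c,d,e,g,i,j,k,l} U15={b,c,d,e,f,g,j,k} U23={c,e,g,h,i,j} U24={a,c,d,e,g,i,j,k} U25={b,c,d,e,g,j,k} U34={c,e,g,i,j} U35={c,e,f,g,j} U45={c,d,e,g,j,k}
  U123={c,e,g,i,j} U124={a,c,d,e,g,i,j,k} U125={b,c,d,e,g,j,k} U134={c,e,g,i,j} U135={c,e,f,g,j} U145={c,d,e,g,j,k} U234={c,e,g,i,j} U235={c,e,g,j} U245={c,d,e,g,j,k} U345={c,e,g,j}
  U1234={c,e,g,i,j} U1235={c,e,g,j} U1245={c,d,e,g,j,k} U1345={c,e,g,j} U2345={c,e,g,j}
  U12345={c,e,g,j}
components per intersection:
  U1: {a,i} {b,d,k} {c,e,f,g,j} {l}
  U2: {a,h,i} {b,d,k} {c,e,g,j}
  U3: {c,e,f,g,j} {h,i}
  U4: {a,i} {c,e,g,j} {d} {k} {l}
  U5: {b,d,k} {c,e,f,g,j}
  U12: {a,i} {b,d,k} {c,e,g,j}
  U13: {c,e,f,g,j} {i}
  U14: {a,i} {c,e,g,j} {d} {k} {l}
  U15: {b,d,k} {c,e,f,g,j}
  U23: {c,e,g,j} {h,i}
  U24: {a,i} {c,e,g,j} {d} {k}
  U25: {b,d,k} {c,e,g,j}
  U34: {c,e,g,j} {i}
  U35: {c,e,f,g,j}
  U45: {c,e,g,j} {d} {k}
  U123: {c,e,g,j} {i}
  U124: {a,i} {c,e,g,j} {d} {k}
  U125: {b,d,k} {c,e,g,j}
  U134: {c,e,g,j} {i}
  U135: {c,e,f,g,j}
  U145: {c,e,g,j} {d} {k}
  U234: {c,e,g,j} {i}
  U235: {c,e,g,j}
  U245: {c,e,g,j} {d} {k}
  U345: {c,e,g,j}
  U1234: {c,e,g,j} {i}
  U1235: {c,e,g,j}
  U1245: {c,e,g,j} {d} {k}
  U1345: {c,e,g,j}
  U2345: {c,e,g,j}
  U12345: {c,e,g,j}
C dims 16,26,21,8; δ0: rk 12, SNF 1^12; δ1: rk 14, SNF 1^14; δ2: rk 7, SNF 1^7
degree 0: 16−12−0 = 4 → Ȟ^0 ≅ Z^4
degree 1: 26−14−12 = 0 → Ȟ^1 ≅ 0
degree 2: 21−7−14 = 0 → Ȟ^2 ≅ 0

Ȟ^0 ≅ Z^4,  Ȟ^1 ≅ 0,  Ȟ^2 ≅ 0


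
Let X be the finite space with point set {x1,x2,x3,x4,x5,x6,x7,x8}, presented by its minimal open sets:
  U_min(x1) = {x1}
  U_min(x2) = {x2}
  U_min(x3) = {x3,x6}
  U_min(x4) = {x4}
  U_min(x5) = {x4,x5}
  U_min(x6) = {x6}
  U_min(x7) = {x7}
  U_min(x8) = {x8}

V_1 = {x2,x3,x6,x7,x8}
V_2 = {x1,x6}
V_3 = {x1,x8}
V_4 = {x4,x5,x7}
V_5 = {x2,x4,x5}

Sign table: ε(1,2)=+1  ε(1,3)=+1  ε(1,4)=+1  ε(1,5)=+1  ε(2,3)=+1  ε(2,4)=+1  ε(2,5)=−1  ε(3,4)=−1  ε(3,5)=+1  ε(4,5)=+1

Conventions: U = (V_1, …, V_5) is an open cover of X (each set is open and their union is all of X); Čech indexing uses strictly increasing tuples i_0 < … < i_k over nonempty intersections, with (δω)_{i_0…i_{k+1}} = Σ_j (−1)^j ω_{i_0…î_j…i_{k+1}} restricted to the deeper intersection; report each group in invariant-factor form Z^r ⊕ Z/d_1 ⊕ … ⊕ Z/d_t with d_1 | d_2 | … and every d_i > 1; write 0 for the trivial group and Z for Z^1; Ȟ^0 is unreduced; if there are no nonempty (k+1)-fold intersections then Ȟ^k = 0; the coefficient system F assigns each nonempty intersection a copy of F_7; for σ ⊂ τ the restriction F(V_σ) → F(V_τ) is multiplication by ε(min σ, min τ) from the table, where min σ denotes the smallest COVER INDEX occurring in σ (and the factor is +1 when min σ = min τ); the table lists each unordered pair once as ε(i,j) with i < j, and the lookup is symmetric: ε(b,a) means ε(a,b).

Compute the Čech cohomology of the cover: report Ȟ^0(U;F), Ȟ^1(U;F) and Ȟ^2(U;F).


nonempty intersections:
  V12={x6} V13={x8} V14={x7} V15={x2} V23={x1} V45={x4,x5}
C dims 5,6; δ0: rk_F7 4
Ȟ^0: (5−4)−0=1 ⇒ Z/7
Ȟ^1: (6−0)−4=2 ⇒ Z/7 ⊕ Z/7
Ȟ^2: (0−0)−0=0 ⇒ 0

Ȟ^0 = Z/7, Ȟ^1 = Z/7 ⊕ Z/7, Ȟ^2 = 0


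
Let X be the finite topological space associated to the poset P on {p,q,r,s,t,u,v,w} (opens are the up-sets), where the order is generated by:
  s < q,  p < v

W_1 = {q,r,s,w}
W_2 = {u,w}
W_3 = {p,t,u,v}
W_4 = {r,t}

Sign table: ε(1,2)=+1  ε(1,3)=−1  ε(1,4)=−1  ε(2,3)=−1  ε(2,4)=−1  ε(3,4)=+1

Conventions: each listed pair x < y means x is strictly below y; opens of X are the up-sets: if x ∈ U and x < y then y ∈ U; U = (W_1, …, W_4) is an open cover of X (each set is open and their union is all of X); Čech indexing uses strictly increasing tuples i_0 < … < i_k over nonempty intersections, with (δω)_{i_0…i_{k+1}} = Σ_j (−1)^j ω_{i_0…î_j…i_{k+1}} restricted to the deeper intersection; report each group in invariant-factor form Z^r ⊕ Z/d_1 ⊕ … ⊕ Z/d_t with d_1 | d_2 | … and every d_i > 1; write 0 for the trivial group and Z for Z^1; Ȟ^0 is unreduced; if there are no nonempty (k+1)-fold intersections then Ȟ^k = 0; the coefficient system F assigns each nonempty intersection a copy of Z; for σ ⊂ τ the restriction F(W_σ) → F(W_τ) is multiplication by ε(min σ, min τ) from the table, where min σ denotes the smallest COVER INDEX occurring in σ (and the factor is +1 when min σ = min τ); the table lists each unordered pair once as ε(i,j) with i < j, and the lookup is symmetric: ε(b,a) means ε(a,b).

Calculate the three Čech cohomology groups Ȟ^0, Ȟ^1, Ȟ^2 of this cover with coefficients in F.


Ȟ^0 = Z, Ȟ^1 = Z and Ȟ^2 = 0

cover nerve:
  W12={w} W14={r} W23={u} W34={t}
C dims 4,4; δ0: rk 3, SNF 1^3
Ȟ^0: (4−3)−0=1 ⇒ Z
Ȟ^1: (4−0)−3=1 ⇒ Z
Ȟ^2: (0−0)−0=0 ⇒ 0


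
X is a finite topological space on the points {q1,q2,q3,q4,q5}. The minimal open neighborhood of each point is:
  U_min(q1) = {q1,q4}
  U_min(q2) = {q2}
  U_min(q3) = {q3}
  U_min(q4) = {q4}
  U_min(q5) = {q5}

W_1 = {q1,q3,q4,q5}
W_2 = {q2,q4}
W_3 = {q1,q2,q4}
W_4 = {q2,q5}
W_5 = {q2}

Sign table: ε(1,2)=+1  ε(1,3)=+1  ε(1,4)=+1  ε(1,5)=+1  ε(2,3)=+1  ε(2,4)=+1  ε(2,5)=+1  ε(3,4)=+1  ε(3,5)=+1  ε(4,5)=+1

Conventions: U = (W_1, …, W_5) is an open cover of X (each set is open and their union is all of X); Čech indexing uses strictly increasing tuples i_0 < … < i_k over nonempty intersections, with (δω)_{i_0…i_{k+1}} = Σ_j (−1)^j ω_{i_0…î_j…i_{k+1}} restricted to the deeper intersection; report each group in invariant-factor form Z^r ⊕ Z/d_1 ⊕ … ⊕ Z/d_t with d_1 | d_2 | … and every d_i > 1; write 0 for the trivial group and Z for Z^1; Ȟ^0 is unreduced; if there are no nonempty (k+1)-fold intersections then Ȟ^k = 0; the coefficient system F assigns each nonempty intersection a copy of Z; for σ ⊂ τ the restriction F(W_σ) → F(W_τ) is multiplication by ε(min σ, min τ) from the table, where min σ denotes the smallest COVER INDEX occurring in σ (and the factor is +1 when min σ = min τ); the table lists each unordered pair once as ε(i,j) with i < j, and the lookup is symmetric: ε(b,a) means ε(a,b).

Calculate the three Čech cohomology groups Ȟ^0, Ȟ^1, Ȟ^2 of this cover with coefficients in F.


nerve simplices:
  W12={q4} W13={q1,q4} W14={q5} W23={q2,q4} W24={q2} W25={q2} W34={q2} W35={q2} W45={q2}
  W123={q4} W234={q2} W235={q2} W245={q2} W345={q2}
  W2345={q2}
C dims 5,9,5,1; δ0: rk 4, SNF 1^4; δ1: rk 4, SNF 1^4; δ2: rk 1, SNF 1^1
degree 0: 5−4−0 = 1 → Ȟ^0 ≅ Z
degree 1: 9−4−4 = 1 → Ȟ^1 ≅ Z
degree 2: 5−1−4 = 0 → Ȟ^2 ≅ 0

Ȟ^0 ≅ Z,  Ȟ^1 ≅ Z,  Ȟ^2 ≅ 0


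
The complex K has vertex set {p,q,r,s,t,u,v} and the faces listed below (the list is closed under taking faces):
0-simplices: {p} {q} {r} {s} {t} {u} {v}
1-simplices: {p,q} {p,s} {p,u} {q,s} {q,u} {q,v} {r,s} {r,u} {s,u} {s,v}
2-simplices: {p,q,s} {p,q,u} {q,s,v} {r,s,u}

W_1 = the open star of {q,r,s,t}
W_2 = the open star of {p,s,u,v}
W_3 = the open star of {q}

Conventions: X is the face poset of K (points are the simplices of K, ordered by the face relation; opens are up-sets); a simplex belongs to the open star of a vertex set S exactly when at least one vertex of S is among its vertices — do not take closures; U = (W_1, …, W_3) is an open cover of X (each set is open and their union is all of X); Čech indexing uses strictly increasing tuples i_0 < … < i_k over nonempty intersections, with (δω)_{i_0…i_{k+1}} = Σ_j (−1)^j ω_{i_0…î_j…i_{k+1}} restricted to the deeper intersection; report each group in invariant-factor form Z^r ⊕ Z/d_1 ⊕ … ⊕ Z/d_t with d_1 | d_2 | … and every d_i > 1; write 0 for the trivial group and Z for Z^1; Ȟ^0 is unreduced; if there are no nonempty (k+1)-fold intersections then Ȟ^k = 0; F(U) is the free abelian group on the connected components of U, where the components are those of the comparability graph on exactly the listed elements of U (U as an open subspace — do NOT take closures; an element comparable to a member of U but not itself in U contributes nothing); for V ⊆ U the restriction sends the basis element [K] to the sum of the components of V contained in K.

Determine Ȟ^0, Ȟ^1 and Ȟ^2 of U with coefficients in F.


Ȟ^0 ≅ Z^2, Ȟ^1 ≅ 0 and Ȟ^2 ≅ 0

nerve of the cover:
  W1={{q},{r},{s},{t},{p,q},{p,s},{q,s},{q,u},{q,v},{r,s},{r,u},{s,u},{s,v},{p,q,s},{p,q,u},{q,s,v},{r,s,u}} W2={{p},{s},{u},{v},{p,q},{p,s},{p,u},{q,s},{q,u},{q,v},{r,s},{r,u},{s,u},{s,v},{p,q,s},{p,q,u},{q,s,v},{r,s,u}} W3={{q},{p,q},{q,s},{q,u},{q,v},{p,q,s},{p,q,u},{q,s,v}}
  W12={{s},{p,q},{p,s},{q,s},{q,u},{q,v},{r,s},{r,u},{s,u},{s,v},{p,q,s},{p,q,u},{q,s,v},{r,s,u}} W13={{q},{p,q},{q,s},{q,u},{q,v},{p,q,s},{p,q,u},{q,s,v}} W23={{p,q},{q,s},{q,u},{q,v},{p,q,s},{p,q,u},{q,s,v}}
  W123={{p,q},{q,s},{q,u},{q,v},{p,q,s},{p,q,u},{q,s,v}}
components per intersection:
  W1: {{q},{r},{s},{p,q},{p,s},{q,s},{q,u},{q,v},{r,s},{r,u},{s,u},{s,v},{p,q,s},{p,q,u},{q,s,v},{r,s,u}} {{t}}
  W2: {{p},{s},{u},{v},{p,q},{p,s},{p,u},{q,s},{q,u},{q,v},{r,s},{r,u},{s,u},{s,v},{p,q,s},{p,q,u},{q,s,v},{r,s,u}}
  W3: {{q},{p,q},{q,s},{q,u},{q,v},{p,q,s},{p,q,u},{q,s,v}}
  W12: {{s},{p,q},{p,s},{q,s},{q,u},{q,v},{r,s},{r,u},{s,u},{s,v},{p,q,s},{p,q,u},{q,s,v},{r,s,u}}
  W13: {{q},{p,q},{q,s},{q,u},{q,v},{p,q,s},{p,q,u},{q,s,v}}
  W23: {{p,q},{q,s},{q,u},{q,v},{p,q,s},{p,q,u},{q,s,v}}
  W123: {{p,q},{q,s},{q,u},{q,v},{p,q,s},{p,q,u},{q,s,v}}
C dims 4,3,1; δ0: rk 2, SNF 1^2; δ1: rk 1, SNF 1^1
Ȟ^0 = (4 − 2) − 0 = 2, so Ȟ^0 ≅ Z^2
Ȟ^1 = (3 − 1) − 2 = 0, so Ȟ^1 ≅ 0
Ȟ^2 = (1 − 0) − 1 = 0, so Ȟ^2 ≅ 0


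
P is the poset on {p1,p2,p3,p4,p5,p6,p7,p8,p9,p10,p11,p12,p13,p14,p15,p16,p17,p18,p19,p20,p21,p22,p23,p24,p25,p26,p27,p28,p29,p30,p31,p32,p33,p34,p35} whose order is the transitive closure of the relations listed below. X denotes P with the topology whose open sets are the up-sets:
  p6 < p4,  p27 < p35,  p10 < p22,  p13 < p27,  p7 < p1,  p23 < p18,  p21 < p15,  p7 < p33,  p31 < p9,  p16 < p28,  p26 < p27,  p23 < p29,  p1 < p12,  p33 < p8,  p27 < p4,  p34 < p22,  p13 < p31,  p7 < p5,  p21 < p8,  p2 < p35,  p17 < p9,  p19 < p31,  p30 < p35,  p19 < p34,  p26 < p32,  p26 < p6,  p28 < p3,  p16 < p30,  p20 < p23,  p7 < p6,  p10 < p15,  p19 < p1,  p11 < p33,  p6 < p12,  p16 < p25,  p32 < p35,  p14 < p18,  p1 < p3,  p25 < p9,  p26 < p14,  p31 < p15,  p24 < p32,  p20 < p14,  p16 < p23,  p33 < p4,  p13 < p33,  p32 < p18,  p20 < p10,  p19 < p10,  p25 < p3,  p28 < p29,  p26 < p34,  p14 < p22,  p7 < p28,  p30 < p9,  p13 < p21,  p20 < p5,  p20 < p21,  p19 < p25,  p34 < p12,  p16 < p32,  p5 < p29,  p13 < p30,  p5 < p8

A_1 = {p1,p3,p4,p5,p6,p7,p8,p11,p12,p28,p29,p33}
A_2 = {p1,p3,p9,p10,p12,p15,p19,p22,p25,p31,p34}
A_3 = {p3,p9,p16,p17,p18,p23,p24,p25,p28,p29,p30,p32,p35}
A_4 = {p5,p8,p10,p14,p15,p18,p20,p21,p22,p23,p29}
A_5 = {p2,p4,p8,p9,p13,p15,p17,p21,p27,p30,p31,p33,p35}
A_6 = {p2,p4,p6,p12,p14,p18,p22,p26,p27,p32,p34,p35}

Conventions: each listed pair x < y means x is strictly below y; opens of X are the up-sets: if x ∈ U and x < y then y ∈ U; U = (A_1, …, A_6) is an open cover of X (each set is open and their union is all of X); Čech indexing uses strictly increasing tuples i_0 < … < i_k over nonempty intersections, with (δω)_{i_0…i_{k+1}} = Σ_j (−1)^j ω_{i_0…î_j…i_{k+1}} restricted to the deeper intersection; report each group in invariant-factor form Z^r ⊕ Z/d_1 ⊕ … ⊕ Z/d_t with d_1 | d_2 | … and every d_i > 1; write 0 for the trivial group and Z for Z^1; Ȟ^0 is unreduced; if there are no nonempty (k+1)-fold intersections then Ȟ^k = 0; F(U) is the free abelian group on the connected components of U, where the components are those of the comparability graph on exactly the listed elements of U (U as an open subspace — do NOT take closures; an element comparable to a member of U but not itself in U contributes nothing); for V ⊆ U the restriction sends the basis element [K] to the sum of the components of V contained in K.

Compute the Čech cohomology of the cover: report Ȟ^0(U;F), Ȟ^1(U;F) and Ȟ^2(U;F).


nonempty overlaps:
  A12={p1,p3,p12} A13={p3,p28,p29} A14={p5,p8,p29} A15={p4,p8,p33} A16={p4,p6,p12} A23={p3,p9,p25} A24={p10,p15,p22} A25={p9,p15,p31} A26={p12,p22,p34} A34={p18,p23,p29} A35={p9,p17,p30,p35} A36={p18,p32,p35} A45={p8,p15,p21} A46={p14,p18,p22} A56={p2,p4,p27,p35}
  A123={p3} A126={p12} A134={p29} A145={p8} A156={p4} A235={p9} A245={p15} A246={p22} A346={p18} A356={p35}
components per intersection:
  A1: {p1,p3,p4,p5,p6,p7,p8,p11,p12,p28,p29,p33}
  A2: {p1,p3,p9,p10,p12,p15,p19,p22,p25,p31,p34}
  A3: {p3,p9,p16,p17,p18,p23,p24,p25,p28,p29,p30,p32,p35}
  A4: {p5,p8,p10,p14,p15,p18,p20,p21,p22,p23,p29}
  A5: {p2,p4,p8,p9,p13,p15,p17,p21,p27,p30,p31,p33,p35}
  A6: {p2,p4,p6,p12,p14,p18,p22,p26,p27,p32,p34,p35}
  A12: {p1,p3,p12}
  A13: {p3,p28,p29}
  A14: {p5,p8,p29}
  A15: {p4,p8,p33}
  A16: {p4,p6,p12}
  A23: {p3,p9,p25}
  A24: {p10,p15,p22}
  A25: {p9,p15,p31}
  A26: {p12,p22,p34}
  A34: {p18,p23,p29}
  A35: {p9,p17,p30,p35}
  A36: {p18,p32,p35}
  A45: {p8,p15,p21}
  A46: {p14,p18,p22}
  A56: {p2,p4,p27,p35}
  A123: {p3}
  A126: {p12}
  A134: {p29}
  A145: {p8}
  A156: {p4}
  A235: {p9}
  A245: {p15}
  A246: {p22}
  A346: {p18}
  A356: {p35}
C dims 6,15,10; δ0: rk 5, SNF 1^5; δ1: rk 10, SNF 1^9·2
degree 0: 6−5−0 = 1 → Ȟ^0 ≅ Z
degree 1: 15−10−5 = 0 → Ȟ^1 ≅ 0
degree 2: 10−0−10 = 0 plus torsion [2] → Ȟ^2 ≅ Z/2

Ȟ^0 ≅ Z,  Ȟ^1 ≅ 0,  Ȟ^2 ≅ Z/2


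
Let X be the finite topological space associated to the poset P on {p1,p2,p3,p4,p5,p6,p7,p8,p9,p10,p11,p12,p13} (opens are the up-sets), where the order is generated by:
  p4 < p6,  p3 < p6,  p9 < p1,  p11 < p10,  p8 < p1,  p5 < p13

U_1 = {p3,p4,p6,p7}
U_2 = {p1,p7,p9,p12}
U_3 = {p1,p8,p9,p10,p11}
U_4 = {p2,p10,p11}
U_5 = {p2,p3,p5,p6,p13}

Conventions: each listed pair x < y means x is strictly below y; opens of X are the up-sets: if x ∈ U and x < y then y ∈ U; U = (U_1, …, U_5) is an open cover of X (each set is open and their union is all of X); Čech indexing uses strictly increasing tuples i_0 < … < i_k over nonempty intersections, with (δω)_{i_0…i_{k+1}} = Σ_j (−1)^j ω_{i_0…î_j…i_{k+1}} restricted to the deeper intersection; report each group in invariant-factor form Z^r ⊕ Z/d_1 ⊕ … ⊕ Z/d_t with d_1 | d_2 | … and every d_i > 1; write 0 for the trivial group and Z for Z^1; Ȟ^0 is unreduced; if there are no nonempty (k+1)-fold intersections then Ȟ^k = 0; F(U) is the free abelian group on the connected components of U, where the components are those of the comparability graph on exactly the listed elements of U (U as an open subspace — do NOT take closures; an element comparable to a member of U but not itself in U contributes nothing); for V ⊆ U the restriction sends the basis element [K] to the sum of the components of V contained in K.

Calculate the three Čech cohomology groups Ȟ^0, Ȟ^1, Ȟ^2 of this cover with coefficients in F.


Ȟ^0 = Z^7, Ȟ^1 = 0, Ȟ^2 = 0

nonempty overlaps:
  U12={p7} U15={p3,p6} U23={p1,p9} U34={p10,p11} U45={p2}
components per intersection:
  U1: {p3,p4,p6} {p7}
  U2: {p1,p9} {p7} {p12}
  U3: {p1,p8,p9} {p10,p11}
  U4: {p2} {p10,p11}
  U5: {p2} {p3,p6} {p5,p13}
  U12: {p7}
  U15: {p3,p6}
  U23: {p1,p9}
  U34: {p10,p11}
  U45: {p2}
C dims 12,5; δ0: rk 5, SNF 1^5
degree 0: 12−5−0 = 7 → Ȟ^0 ≅ Z^7
degree 1: 5−0−5 = 0 → Ȟ^1 ≅ 0
degree 2: 0−0−0 = 0 → Ȟ^2 ≅ 0
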